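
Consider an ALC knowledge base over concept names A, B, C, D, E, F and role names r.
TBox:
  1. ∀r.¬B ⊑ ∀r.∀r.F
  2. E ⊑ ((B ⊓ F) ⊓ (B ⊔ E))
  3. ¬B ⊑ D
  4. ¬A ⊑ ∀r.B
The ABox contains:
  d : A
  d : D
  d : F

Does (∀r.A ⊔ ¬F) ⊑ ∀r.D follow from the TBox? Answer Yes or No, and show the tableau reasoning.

1. (∀r.A ⊔ ¬F) ⊑ ∀r.D  ⇔  ((∀r.A ⊔ ¬F) ⊓ ∃r.¬D) unsat w.r.t. T
   open: L(x₀) ⊇ {A, B, ¬E, ∀r.A, ∃r.B, …} (+ ∃-successors)
2. Hence (∀r.A ⊔ ¬F) ⊑ ∀r.D: not entailed.

No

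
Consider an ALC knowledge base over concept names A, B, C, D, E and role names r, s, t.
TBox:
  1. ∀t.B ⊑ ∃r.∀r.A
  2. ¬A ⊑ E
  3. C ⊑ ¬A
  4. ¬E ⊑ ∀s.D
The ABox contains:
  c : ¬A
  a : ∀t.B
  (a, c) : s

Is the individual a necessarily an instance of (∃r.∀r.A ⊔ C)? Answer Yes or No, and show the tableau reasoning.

Yes

1. a : (∃r.∀r.A ⊔ C)?  L(a) = {∀t.B} ∪ {(∀r.∃r.¬A ⊓ ¬C)}
   clash {A, ¬A} at an ∃-successor — a ∈ (∃r.∀r.A ⊔ C)
2. Hence a : (∃r.∀r.A ⊔ C): entailed.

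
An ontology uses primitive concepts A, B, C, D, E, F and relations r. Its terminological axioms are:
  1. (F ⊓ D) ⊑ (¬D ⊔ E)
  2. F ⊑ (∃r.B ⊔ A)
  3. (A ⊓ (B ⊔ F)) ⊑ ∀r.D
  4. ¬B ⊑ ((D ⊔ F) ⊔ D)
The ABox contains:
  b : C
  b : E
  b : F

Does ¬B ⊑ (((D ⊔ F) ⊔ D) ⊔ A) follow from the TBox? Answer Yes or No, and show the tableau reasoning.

1. ¬B ⊑ (((D ⊔ F) ⊔ D) ⊔ A)  ⇔  (¬B ⊓ (((¬D ⊓ ¬F) ⊓ ¬D) ⊓ ¬A)) unsat w.r.t. T
   all branches close; clash {D, ¬D} at x₀
2. Hence ¬B ⊑ (((D ⊔ F) ⊔ D) ⊔ A): entailed.

Yes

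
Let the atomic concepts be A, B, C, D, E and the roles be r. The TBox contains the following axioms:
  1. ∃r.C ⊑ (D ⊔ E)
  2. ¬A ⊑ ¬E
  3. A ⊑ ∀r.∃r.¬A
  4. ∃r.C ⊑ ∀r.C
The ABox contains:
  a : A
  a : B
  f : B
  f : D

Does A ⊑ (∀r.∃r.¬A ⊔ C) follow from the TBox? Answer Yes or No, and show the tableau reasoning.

Yes

1. A ⊑ (∀r.∃r.¬A ⊔ C)  ⇔  (A ⊓ (∃r.∀r.A ⊓ ¬C)) unsat w.r.t. T
   all branches close; clash {E, ¬E} at an ∃-successor
2. Hence A ⊑ (∀r.∃r.¬A ⊔ C): entailed.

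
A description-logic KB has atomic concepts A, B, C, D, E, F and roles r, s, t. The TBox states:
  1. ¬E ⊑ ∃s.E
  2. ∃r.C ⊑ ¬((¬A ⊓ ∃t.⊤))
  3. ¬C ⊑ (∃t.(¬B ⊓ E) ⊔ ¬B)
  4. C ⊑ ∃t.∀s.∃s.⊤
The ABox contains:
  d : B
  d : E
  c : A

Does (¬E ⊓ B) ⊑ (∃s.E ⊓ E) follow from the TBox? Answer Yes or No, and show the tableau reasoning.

1. (¬E ⊓ B) ⊑ (∃s.E ⊓ E)  ⇔  ((¬E ⊓ B) ⊓ (∀s.¬E ⊔ ¬E)) unsat w.r.t. T
   apply at x₀: ¬E⊑∃s.E
   open: L(x₀) ⊇ {B, ¬C, ¬E, ∀r.¬C, ∃s.E, …} (+ ∃-successors)
2. Hence (¬E ⊓ B) ⊑ (∃s.E ⊓ E): not entailed.

No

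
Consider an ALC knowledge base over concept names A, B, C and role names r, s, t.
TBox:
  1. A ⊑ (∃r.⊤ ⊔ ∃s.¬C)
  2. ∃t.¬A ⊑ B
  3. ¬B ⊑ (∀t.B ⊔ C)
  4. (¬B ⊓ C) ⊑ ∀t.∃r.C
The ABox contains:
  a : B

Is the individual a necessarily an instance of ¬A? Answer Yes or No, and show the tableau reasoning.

1. a : ¬A?  L(a) = {B} ∪ {A}
   apply at a: A⊑(∃r.⊤ ⊔ ∃s.¬C)
   open: L(a) ⊇ {A, B, ∃r.⊤} (+ ∃-successors) — a ∉ ¬A possible
2. Hence a : ¬A: not entailed.

No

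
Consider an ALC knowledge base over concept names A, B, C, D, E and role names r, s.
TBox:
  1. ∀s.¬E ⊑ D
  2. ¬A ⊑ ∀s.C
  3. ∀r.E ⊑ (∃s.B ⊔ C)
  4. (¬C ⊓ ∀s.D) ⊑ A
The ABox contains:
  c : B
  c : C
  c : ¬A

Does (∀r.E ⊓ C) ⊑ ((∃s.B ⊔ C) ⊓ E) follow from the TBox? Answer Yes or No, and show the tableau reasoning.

1. (∀r.E ⊓ C) ⊑ ((∃s.B ⊔ C) ⊓ E)  ⇔  ((∀r.E ⊓ C) ⊓ ((∀s.¬B ⊓ ¬C) ⊔ ¬E)) unsat w.r.t. T
   apply at x₀: ∀r.E⊑(∃s.B ⊔ C)
   open: L(x₀) ⊇ {A, C, ¬E, ∀r.E, ∃s.E} (+ ∃-successors)
2. Hence (∀r.E ⊓ C) ⊑ ((∃s.B ⊔ C) ⊓ E): not entailed.

No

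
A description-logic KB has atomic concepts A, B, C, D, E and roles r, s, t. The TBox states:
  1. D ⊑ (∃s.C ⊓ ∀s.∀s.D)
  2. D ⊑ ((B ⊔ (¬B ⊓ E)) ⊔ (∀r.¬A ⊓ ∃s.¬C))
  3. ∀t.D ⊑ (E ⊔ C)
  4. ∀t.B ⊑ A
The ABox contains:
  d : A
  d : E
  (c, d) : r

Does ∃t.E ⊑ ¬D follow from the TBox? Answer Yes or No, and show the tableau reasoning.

No

1. ∃t.E ⊑ ¬D  ⇔  (∃t.E ⊓ D) unsat w.r.t. T
   apply at x₀: D⊑(∃s.C ⊓ ∀s.∀s.D); D⊑((B ⊔ (¬B ⊓ E)) ⊔ (∀r.¬A ⊓ ∃s.¬C))
   open: L(x₀) ⊇ {B, D, ∀s.∀s.D, ∃s.C, ∃t.E, …} (+ ∃-successors)
2. Hence ∃t.E ⊑ ¬D: not entailed.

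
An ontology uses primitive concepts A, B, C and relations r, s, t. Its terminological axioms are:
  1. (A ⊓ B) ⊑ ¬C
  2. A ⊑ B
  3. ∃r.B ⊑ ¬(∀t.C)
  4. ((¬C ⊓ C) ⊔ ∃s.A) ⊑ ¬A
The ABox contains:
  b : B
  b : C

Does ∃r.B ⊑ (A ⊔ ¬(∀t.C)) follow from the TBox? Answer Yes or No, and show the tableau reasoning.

1. ∃r.B ⊑ (A ⊔ ¬(∀t.C))  ⇔  (∃r.B ⊓ (¬A ⊓ ∀t.C)) unsat w.r.t. T
   all branches close; clash {C, ¬C} at an ∃-successor
2. Hence ∃r.B ⊑ (A ⊔ ¬(∀t.C)): entailed.

Yes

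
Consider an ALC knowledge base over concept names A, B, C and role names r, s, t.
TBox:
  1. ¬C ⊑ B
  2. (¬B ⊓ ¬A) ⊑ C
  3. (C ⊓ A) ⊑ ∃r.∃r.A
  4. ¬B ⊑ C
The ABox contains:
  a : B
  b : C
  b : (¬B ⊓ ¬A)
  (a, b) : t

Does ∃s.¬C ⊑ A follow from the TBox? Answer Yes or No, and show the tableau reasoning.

1. ∃s.¬C ⊑ A  ⇔  (∃s.¬C ⊓ ¬A) unsat w.r.t. T
   open: L(x₀) ⊇ {B, ¬A, ∃s.¬C} (+ ∃-successors)
2. Hence ∃s.¬C ⊑ A: not entailed.

No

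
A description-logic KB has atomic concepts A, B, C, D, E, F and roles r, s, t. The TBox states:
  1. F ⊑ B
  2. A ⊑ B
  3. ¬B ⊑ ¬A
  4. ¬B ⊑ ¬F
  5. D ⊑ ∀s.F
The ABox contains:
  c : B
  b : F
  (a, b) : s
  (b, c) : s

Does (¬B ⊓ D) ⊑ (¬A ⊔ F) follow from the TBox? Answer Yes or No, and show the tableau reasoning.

Yes

1. (¬B ⊓ D) ⊑ (¬A ⊔ F)  ⇔  ((¬B ⊓ D) ⊓ (A ⊓ ¬F)) unsat w.r.t. T
   all branches close; clash {A, ¬A} at x₀
2. Hence (¬B ⊓ D) ⊑ (¬A ⊔ F): entailed.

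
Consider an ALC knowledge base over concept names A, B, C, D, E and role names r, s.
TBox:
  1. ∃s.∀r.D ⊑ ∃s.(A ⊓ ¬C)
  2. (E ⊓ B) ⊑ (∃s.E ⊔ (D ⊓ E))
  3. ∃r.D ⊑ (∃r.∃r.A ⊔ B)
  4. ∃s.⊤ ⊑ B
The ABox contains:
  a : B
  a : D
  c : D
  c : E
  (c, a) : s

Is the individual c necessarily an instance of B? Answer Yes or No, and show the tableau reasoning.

Yes

1. c : B?  L(c) = {D, E} ∪ {¬B}
   clash {B, ¬B} at c — c ∈ B
2. Hence c : B: entailed.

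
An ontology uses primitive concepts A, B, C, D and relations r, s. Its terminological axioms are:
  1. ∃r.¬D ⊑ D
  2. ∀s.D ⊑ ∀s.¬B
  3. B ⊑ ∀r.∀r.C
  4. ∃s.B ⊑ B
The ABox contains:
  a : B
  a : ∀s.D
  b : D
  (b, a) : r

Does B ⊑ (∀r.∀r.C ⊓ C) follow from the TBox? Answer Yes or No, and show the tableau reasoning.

1. B ⊑ (∀r.∀r.C ⊓ C)  ⇔  (B ⊓ (∃r.∃r.¬C ⊔ ¬C)) unsat w.r.t. T
   apply at x₀: B⊑∀r.∀r.C
   open: L(x₀) ⊇ {B, ¬C, ∀r.D, ∀r.∀r.C, ∃s.¬D} (+ ∃-successors)
2. Hence B ⊑ (∀r.∀r.C ⊓ C): not entailed.

No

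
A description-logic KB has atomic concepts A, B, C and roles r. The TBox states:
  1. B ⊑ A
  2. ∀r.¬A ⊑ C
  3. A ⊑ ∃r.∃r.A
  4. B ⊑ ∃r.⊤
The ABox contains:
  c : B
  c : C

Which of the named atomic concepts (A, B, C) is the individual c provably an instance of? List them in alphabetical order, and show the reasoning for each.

{A, B, C}

1. c : A?  L(c) = {B, C} ∪ {¬A}
   clash {A, ¬A} at c — c ∈ A
2. c : B?  L(c) = {B, C} ∪ {¬B}
   clash {B, ¬B} at c — c ∈ B
3. c : C?  L(c) = {B, C} ∪ {¬C}
   clash {C, ¬C} at c — c ∈ C
4. Entailed for c: {A, B, C}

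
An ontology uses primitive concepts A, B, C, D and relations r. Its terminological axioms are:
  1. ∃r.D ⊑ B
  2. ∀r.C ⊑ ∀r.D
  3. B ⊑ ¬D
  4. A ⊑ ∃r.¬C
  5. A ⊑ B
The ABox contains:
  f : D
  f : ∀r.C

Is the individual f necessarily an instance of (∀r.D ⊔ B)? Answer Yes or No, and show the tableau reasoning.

1. f : (∀r.D ⊔ B)?  L(f) = {D, ∀r.C} ∪ {(∃r.¬D ⊓ ¬B)}
   clash {B, ¬B} at f — f ∈ (∀r.D ⊔ B)
2. Hence f : (∀r.D ⊔ B): entailed.

Yes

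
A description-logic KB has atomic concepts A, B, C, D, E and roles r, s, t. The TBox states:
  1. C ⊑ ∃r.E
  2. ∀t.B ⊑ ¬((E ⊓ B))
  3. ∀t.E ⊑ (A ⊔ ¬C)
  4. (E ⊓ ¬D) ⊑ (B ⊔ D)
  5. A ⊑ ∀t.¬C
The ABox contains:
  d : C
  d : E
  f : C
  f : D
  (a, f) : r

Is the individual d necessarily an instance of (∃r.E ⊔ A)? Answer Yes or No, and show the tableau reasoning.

Yes

1. d : (∃r.E ⊔ A)?  L(d) = {C, E} ∪ {(∀r.¬E ⊓ ¬A)}
   clash {C, ¬C} at d — d ∈ (∃r.E ⊔ A)
2. Hence d : (∃r.E ⊔ A): entailed.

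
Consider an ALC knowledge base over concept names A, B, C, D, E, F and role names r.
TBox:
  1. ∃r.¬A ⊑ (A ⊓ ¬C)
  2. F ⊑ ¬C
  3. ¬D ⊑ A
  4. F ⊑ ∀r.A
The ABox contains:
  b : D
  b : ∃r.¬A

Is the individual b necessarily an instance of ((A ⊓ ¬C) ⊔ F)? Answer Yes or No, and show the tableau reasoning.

Yes

1. b : ((A ⊓ ¬C) ⊔ F)?  L(b) = {D, ∃r.¬A} ∪ {((¬A ⊔ C) ⊓ ¬F)}
   clash {C, ¬C} at b — b ∈ ((A ⊓ ¬C) ⊔ F)
2. Hence b : ((A ⊓ ¬C) ⊔ F): entailed.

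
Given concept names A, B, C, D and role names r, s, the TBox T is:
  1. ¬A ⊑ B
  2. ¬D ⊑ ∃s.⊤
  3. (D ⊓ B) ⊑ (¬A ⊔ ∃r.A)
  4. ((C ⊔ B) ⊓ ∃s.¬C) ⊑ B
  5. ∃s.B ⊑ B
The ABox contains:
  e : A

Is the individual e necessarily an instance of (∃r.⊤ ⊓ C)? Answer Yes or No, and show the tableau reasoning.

1. e : (∃r.⊤ ⊓ C)?  L(e) = {A} ∪ {(∀r.⊥ ⊔ ¬C)}
   open: L(e) ⊇ {A, D, ¬B, ¬C, ∀r.⊥, …} — e ∉ (∃r.⊤ ⊓ C) possible
2. Hence e : (∃r.⊤ ⊓ C): not entailed.

No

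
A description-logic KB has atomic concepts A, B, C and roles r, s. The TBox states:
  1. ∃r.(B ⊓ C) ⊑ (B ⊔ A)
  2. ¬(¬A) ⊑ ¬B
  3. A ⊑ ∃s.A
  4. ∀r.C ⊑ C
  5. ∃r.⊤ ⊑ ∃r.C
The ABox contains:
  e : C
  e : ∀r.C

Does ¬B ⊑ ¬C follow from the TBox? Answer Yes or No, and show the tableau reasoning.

No

1. ¬B ⊑ ¬C  ⇔  (¬B ⊓ C) unsat w.r.t. T
   open: L(x₀) ⊇ {C, ¬A, ¬B, ∀r.(¬B ⊔ ¬C), ∀r.⊥}
2. Hence ¬B ⊑ ¬C: not entailed.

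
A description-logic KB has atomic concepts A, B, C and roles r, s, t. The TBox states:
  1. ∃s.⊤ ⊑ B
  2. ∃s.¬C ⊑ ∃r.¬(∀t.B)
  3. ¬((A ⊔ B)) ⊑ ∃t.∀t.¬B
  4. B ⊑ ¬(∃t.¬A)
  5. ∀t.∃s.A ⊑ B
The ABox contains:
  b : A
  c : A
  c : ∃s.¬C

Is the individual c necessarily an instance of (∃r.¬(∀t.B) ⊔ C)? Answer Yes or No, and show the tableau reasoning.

1. c : (∃r.¬(∀t.B) ⊔ C)?  L(c) = {A, ∃s.¬C} ∪ {(∀r.∀t.B ⊓ ¬C)}
   clash {B, ¬B} at an ∃-successor — c ∈ (∃r.¬(∀t.B) ⊔ C)
2. Hence c : (∃r.¬(∀t.B) ⊔ C): entailed.

Yes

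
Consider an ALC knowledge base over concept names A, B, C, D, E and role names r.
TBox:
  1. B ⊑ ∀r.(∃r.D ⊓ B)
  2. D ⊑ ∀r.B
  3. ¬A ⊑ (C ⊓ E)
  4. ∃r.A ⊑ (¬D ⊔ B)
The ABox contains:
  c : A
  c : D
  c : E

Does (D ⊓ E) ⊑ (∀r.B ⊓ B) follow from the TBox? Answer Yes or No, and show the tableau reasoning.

No

1. (D ⊓ E) ⊑ (∀r.B ⊓ B)  ⇔  ((D ⊓ E) ⊓ (∃r.¬B ⊔ ¬B)) unsat w.r.t. T
   apply at x₀: D⊑∀r.B
   open: L(x₀) ⊇ {A, D, E, ¬B, ∀r.B, …}
2. Hence (D ⊓ E) ⊑ (∀r.B ⊓ B): not entailed.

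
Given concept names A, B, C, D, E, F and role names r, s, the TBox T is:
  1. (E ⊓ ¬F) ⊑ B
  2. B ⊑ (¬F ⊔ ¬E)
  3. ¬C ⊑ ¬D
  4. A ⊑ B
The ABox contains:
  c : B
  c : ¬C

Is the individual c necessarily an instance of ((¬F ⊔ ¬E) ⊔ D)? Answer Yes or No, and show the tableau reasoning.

1. c : ((¬F ⊔ ¬E) ⊔ D)?  L(c) = {B, ¬C} ∪ {((F ⊓ E) ⊓ ¬D)}
   clash {E, ¬E} at c — c ∈ ((¬F ⊔ ¬E) ⊔ D)
2. Hence c : ((¬F ⊔ ¬E) ⊔ D): entailed.

Yes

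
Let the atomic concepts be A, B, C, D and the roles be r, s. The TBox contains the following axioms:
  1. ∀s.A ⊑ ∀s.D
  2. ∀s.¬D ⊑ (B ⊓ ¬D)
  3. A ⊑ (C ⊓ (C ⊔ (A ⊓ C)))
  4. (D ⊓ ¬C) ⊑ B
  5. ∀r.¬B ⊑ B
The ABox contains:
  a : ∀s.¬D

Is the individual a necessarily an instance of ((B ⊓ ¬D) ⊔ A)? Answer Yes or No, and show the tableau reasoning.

Yes

1. a : ((B ⊓ ¬D) ⊔ A)?  L(a) = {∀s.¬D} ∪ {((¬B ⊔ D) ⊓ ¬A)}
   clash {D, ¬D} at a — a ∈ ((B ⊓ ¬D) ⊔ A)
2. Hence a : ((B ⊓ ¬D) ⊔ A): entailed.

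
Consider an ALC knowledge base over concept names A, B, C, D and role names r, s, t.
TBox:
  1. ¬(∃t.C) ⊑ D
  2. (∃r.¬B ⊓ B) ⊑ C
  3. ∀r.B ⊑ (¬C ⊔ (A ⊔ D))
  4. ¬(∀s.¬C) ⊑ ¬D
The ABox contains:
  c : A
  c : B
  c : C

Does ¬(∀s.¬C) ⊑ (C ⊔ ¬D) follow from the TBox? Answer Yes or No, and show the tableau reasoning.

1. ¬(∀s.¬C) ⊑ (C ⊔ ¬D)  ⇔  (∃s.C ⊓ (¬C ⊓ D)) unsat w.r.t. T
   all branches close; clash {C, ¬C} at x₀
2. Hence ¬(∀s.¬C) ⊑ (C ⊔ ¬D): entailed.

Yes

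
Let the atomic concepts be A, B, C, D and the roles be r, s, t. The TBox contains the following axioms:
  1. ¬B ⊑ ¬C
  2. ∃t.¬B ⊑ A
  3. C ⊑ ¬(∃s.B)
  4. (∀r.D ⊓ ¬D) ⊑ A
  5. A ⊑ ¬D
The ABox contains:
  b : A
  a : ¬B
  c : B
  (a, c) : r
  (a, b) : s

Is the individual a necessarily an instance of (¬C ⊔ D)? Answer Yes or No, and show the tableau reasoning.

1. a : (¬C ⊔ D)?  L(a) = {¬B} ∪ {(C ⊓ ¬D)}
   clash {C, ¬C} at a — a ∈ (¬C ⊔ D)
2. Hence a : (¬C ⊔ D): entailed.

Yes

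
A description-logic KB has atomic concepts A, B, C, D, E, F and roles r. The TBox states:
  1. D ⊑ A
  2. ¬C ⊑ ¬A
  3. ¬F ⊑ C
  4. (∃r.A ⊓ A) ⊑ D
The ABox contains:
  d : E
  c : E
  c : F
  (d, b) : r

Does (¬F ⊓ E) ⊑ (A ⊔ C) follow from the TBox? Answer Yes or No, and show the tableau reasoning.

Yes

1. (¬F ⊓ E) ⊑ (A ⊔ C)  ⇔  ((¬F ⊓ E) ⊓ (¬A ⊓ ¬C)) unsat w.r.t. T
   all branches close; clash {C, ¬C} at x₀
2. Hence (¬F ⊓ E) ⊑ (A ⊔ C): entailed.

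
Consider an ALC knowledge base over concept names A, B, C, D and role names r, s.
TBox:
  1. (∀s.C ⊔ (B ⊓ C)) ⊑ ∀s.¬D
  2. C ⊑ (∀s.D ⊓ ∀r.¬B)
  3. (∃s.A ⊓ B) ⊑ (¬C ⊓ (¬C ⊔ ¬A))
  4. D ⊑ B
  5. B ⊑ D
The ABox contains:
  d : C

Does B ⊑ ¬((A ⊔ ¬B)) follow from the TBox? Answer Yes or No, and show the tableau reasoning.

No

1. B ⊑ ¬((A ⊔ ¬B))  ⇔  (B ⊓ (A ⊔ ¬B)) unsat w.r.t. T
   apply at x₀: B⊑D
   open: L(x₀) ⊇ {A, B, D, ¬C, ∀s.¬A, …} (+ ∃-successors)
2. Hence B ⊑ ¬((A ⊔ ¬B)): not entailed.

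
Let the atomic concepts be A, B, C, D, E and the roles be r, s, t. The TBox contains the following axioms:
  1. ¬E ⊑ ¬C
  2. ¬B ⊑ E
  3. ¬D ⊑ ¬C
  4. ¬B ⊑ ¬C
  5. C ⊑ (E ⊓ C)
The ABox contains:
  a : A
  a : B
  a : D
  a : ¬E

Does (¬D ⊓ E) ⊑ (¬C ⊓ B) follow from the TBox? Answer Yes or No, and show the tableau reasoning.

No

1. (¬D ⊓ E) ⊑ (¬C ⊓ B)  ⇔  ((¬D ⊓ E) ⊓ (C ⊔ ¬B)) unsat w.r.t. T
   apply at x₀: ¬D⊑¬C
   open: L(x₀) ⊇ {E, ¬B, ¬C, ¬D}
2. Hence (¬D ⊓ E) ⊑ (¬C ⊓ B): not entailed.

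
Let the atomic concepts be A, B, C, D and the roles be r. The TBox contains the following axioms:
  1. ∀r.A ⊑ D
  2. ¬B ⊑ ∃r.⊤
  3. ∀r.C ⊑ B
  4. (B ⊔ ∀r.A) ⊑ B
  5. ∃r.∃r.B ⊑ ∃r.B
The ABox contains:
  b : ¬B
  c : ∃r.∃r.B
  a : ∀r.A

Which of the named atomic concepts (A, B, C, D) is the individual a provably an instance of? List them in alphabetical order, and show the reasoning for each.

{B, D}

1. a : A?  L(a) = {∀r.A} ∪ {¬A}
   apply at a: ∀r.A⊑D
   open: L(a) ⊇ {B, D, ¬A, ∀r.A, ∀r.∀r.¬B} — a ∉ A possible
2. a : B?  L(a) = {∀r.A} ∪ {¬B}
   clash {B, ¬B} at a — a ∈ B
3. a : C?  L(a) = {∀r.A} ∪ {¬C}
   apply at a: ∀r.A⊑D
   open: L(a) ⊇ {B, D, ¬C, ∀r.A, ∀r.∀r.¬B} — a ∉ C possible
4. a : D?  L(a) = {∀r.A} ∪ {¬D}
   clash {D, ¬D} at a — a ∈ D
5. Entailed for a: {B, D}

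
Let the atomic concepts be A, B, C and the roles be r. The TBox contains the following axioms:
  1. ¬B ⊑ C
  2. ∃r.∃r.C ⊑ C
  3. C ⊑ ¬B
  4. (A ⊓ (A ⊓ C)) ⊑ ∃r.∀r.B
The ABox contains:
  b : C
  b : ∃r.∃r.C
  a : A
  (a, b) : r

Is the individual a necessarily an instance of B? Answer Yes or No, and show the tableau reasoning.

No

1. a : B?  L(a) = {A} ∪ {¬B}
   apply at a: ¬B⊑C
   open: L(a) ⊇ {A, C, ¬B, ∃r.∀r.B} (+ ∃-successors) — a ∉ B possible
2. Hence a : B: not entailed.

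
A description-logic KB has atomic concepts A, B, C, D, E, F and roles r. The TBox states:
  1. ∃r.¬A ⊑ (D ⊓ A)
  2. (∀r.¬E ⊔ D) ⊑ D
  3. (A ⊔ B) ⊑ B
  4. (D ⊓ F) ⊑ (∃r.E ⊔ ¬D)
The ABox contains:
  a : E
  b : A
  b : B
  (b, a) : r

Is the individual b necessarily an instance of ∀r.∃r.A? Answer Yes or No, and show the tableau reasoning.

1. b : ∀r.∃r.A?  L(b) = {A, B} ∪ {∃r.∀r.¬A}
   open: L(b) ⊇ {A, B, ¬D, ∀r.A, ∃r.E, …} (+ ∃-successors) — b ∉ ∀r.∃r.A possible
2. Hence b : ∀r.∃r.A: not entailed.

No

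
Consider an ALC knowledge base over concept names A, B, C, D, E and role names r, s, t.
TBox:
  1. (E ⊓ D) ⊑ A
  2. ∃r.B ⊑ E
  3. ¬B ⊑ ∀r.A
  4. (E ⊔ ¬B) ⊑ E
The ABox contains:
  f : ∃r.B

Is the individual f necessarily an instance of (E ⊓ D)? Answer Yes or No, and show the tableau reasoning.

1. f : (E ⊓ D)?  L(f) = {∃r.B} ∪ {(¬E ⊔ ¬D)}
   apply at f: ∃r.B⊑E
   open: L(f) ⊇ {B, E, ¬D, ∃r.B} (+ ∃-successors) — f ∉ (E ⊓ D) possible
2. Hence f : (E ⊓ D): not entailed.

No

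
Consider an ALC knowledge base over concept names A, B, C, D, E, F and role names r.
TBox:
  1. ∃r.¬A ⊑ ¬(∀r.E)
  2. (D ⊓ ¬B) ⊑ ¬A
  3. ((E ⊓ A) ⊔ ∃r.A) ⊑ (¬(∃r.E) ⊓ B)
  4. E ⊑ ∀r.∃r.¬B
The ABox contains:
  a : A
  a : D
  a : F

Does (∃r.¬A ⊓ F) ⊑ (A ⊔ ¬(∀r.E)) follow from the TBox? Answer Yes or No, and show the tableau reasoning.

1. (∃r.¬A ⊓ F) ⊑ (A ⊔ ¬(∀r.E))  ⇔  ((∃r.¬A ⊓ F) ⊓ (¬A ⊓ ∀r.E)) unsat w.r.t. T
   all branches close; clash {E, ¬E} at an ∃-successor
2. Hence (∃r.¬A ⊓ F) ⊑ (A ⊔ ¬(∀r.E)): entailed.

Yes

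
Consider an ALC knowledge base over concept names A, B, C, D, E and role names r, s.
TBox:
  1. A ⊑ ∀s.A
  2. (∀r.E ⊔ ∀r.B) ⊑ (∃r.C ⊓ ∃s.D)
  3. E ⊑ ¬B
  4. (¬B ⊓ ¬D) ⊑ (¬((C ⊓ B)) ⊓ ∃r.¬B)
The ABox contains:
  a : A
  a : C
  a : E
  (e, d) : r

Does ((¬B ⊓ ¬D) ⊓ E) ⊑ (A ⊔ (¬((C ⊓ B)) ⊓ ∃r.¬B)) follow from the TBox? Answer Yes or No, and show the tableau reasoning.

1. ((¬B ⊓ ¬D) ⊓ E) ⊑ (A ⊔ (¬((C ⊓ B)) ⊓ ∃r.¬B))  ⇔  (((¬B ⊓ ¬D) ⊓ E) ⊓ (¬A ⊓ ((C ⊓ B) ⊔ ∀r.B))) unsat w.r.t. T
   all branches close; clash {B, ¬B} at an ∃-successor
2. Hence ((¬B ⊓ ¬D) ⊓ E) ⊑ (A ⊔ (¬((C ⊓ B)) ⊓ ∃r.¬B)): entailed.

Yes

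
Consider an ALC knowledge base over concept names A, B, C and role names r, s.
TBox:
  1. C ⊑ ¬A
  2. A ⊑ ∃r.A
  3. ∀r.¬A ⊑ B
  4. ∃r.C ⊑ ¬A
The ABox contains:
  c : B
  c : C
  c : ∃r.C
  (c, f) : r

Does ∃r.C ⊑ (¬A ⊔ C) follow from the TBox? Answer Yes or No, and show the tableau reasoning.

Yes

1. ∃r.C ⊑ (¬A ⊔ C)  ⇔  (∃r.C ⊓ (A ⊓ ¬C)) unsat w.r.t. T
   all branches close; clash {A, ¬A} at x₀
2. Hence ∃r.C ⊑ (¬A ⊔ C): entailed.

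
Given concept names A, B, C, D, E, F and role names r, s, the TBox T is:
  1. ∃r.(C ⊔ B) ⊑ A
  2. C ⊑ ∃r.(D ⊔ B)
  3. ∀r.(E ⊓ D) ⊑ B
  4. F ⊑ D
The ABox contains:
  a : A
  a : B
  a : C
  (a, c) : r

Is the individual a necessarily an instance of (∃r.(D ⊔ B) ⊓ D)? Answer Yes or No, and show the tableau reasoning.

1. a : (∃r.(D ⊔ B) ⊓ D)?  L(a) = {A, B, C} ∪ {(∀r.(¬D ⊓ ¬B) ⊔ ¬D)}
   apply at a: C⊑∃r.(D ⊔ B)
   open: L(a) ⊇ {A, B, C, ¬D, ¬F, …} (+ ∃-successors) — a ∉ (∃r.(D ⊔ B) ⊓ D) possible
2. Hence a : (∃r.(D ⊔ B) ⊓ D): not entailed.

No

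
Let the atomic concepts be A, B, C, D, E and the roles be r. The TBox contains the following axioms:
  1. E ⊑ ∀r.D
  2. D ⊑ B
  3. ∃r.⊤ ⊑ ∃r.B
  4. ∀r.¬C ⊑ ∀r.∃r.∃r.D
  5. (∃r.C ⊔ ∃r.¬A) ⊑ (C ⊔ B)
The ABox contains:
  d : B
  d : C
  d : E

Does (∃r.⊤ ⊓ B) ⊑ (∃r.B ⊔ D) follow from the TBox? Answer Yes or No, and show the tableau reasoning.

Yes

1. (∃r.⊤ ⊓ B) ⊑ (∃r.B ⊔ D)  ⇔  ((∃r.⊤ ⊓ B) ⊓ (∀r.¬B ⊓ ¬D)) unsat w.r.t. T
   all branches close; clash {B, ¬B} at an ∃-successor
2. Hence (∃r.⊤ ⊓ B) ⊑ (∃r.B ⊔ D): entailed.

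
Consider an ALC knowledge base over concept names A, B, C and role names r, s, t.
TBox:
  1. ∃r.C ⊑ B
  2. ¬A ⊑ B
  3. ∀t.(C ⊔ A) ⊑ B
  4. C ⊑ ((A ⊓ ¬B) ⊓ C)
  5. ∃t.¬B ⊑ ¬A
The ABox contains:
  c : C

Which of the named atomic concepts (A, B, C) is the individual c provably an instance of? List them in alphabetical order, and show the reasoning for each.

{A, C}

1. c : A?  L(c) = {C} ∪ {¬A}
   clash {A, ¬A} at c — c ∈ A
2. c : B?  L(c) = {C} ∪ {¬B}
   apply at c: C⊑((A ⊓ ¬B) ⊓ C)
   open: L(c) ⊇ {A, C, ¬B, ∀r.¬C, ∀t.B, …} (+ ∃-successors) — c ∉ B possible
3. c : C?  L(c) = {C} ∪ {¬C}
   clash {C, ¬C} at c — c ∈ C
4. Entailed for c: {A, C}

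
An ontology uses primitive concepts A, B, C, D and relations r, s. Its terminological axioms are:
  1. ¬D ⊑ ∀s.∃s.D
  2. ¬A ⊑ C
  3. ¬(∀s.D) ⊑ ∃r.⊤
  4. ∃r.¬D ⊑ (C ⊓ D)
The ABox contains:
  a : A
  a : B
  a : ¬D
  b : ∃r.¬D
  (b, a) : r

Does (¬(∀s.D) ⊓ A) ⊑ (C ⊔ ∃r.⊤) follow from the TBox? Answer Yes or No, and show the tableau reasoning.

1. (¬(∀s.D) ⊓ A) ⊑ (C ⊔ ∃r.⊤)  ⇔  ((∃s.¬D ⊓ A) ⊓ (¬C ⊓ ∀r.⊥)) unsat w.r.t. T
   all branches close; clash {C, ¬C} at x₀
2. Hence (¬(∀s.D) ⊓ A) ⊑ (C ⊔ ∃r.⊤): entailed.

Yes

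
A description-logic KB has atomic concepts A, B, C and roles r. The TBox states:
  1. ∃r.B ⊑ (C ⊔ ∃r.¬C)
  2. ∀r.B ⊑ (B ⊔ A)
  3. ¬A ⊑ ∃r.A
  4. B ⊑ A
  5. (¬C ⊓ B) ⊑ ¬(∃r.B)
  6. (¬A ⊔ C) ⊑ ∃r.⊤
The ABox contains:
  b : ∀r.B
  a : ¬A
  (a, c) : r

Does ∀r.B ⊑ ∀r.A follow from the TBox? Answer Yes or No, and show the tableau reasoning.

1. ∀r.B ⊑ ∀r.A  ⇔  (∀r.B ⊓ ∃r.¬A) unsat w.r.t. T
   all branches close; clash {B, ¬B} at an ∃-successor
2. Hence ∀r.B ⊑ ∀r.A: entailed.

Yes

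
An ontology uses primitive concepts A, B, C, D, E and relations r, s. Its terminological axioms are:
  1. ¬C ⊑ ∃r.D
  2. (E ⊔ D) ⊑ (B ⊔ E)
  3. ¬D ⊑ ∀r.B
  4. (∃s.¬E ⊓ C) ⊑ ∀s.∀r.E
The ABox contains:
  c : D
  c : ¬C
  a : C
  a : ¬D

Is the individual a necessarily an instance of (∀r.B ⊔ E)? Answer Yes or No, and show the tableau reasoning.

Yes

1. a : (∀r.B ⊔ E)?  L(a) = {C, ¬D} ∪ {(∃r.¬B ⊓ ¬E)}
   clash {E, ¬E} at a — a ∈ (∀r.B ⊔ E)
2. Hence a : (∀r.B ⊔ E): entailed.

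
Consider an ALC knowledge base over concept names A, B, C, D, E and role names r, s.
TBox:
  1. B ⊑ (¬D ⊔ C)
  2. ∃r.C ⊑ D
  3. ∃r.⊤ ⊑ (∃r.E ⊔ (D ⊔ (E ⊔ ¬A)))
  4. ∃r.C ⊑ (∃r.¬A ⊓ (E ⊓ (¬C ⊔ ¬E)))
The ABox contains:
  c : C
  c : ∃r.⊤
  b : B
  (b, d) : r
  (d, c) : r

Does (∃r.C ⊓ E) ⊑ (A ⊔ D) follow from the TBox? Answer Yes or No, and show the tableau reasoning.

Yes

1. (∃r.C ⊓ E) ⊑ (A ⊔ D)  ⇔  ((∃r.C ⊓ E) ⊓ (¬A ⊓ ¬D)) unsat w.r.t. T
   all branches close; clash {D, ¬D} at x₀
2. Hence (∃r.C ⊓ E) ⊑ (A ⊔ D): entailed.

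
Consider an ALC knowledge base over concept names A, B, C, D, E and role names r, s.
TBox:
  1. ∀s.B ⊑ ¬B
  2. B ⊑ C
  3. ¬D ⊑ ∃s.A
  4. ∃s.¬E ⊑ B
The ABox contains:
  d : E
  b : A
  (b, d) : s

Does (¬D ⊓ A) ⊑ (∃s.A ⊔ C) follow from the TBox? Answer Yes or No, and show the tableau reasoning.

Yes

1. (¬D ⊓ A) ⊑ (∃s.A ⊔ C)  ⇔  ((¬D ⊓ A) ⊓ (∀s.¬A ⊓ ¬C)) unsat w.r.t. T
   all branches close; clash {C, ¬C} at x₀
2. Hence (¬D ⊓ A) ⊑ (∃s.A ⊔ C): entailed.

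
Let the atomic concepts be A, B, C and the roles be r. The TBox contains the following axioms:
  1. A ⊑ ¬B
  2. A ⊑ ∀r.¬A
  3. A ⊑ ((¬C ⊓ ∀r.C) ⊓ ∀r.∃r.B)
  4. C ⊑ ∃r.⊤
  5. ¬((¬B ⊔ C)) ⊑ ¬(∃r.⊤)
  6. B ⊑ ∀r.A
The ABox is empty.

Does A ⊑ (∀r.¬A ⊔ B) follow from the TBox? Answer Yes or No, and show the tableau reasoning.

1. A ⊑ (∀r.¬A ⊔ B)  ⇔  (A ⊓ (∃r.A ⊓ ¬B)) unsat w.r.t. T
   all branches close; clash ⊥ at an ∃-successor
2. Hence A ⊑ (∀r.¬A ⊔ B): entailed.

Yes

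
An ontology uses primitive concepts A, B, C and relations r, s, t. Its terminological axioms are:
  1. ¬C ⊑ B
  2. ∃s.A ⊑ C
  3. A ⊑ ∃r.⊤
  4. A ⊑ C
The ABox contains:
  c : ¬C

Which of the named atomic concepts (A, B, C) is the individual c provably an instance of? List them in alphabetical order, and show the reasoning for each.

1. c : A?  L(c) = {¬C} ∪ {¬A}
   apply at c: ¬C⊑B
   open: L(c) ⊇ {B, ¬A, ¬C, ∀s.¬A} — c ∉ A possible
2. c : B?  L(c) = {¬C} ∪ {¬B}
   clash {B, ¬B} at c — c ∈ B
3. c : C?  L(c) = {¬C} ∪ {¬C}
   apply at c: ¬C⊑B
   open: L(c) ⊇ {B, ¬A, ¬C, ∀s.¬A} — c ∉ C possible
4. Entailed for c: {B}

{B}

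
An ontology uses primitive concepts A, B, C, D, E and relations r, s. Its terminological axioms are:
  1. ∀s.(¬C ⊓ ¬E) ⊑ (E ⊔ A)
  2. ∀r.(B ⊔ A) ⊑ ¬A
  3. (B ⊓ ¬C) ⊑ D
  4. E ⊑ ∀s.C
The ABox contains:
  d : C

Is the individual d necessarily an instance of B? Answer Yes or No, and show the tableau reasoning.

No

1. d : B?  L(d) = {C} ∪ {¬B}
   open: L(d) ⊇ {C, ¬B, ¬E, ∃r.(¬B ⊓ ¬A), ∃s.(C ⊔ E)} (+ ∃-successors) — d ∉ B possible
2. Hence d : B: not entailed.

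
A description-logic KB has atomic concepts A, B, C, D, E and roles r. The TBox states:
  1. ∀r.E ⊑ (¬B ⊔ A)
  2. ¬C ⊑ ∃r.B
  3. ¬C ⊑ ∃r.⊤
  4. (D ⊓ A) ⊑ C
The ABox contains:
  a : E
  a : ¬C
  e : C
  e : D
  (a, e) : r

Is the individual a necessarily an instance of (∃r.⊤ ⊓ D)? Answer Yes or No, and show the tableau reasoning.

1. a : (∃r.⊤ ⊓ D)?  L(a) = {E, ¬C} ∪ {(∀r.⊥ ⊔ ¬D)}
   apply at a: ¬C⊑∃r.B; ¬C⊑∃r.⊤
   open: L(a) ⊇ {E, ¬C, ¬D, ∃r.B, ∃r.¬E, …} (+ ∃-successors) — a ∉ (∃r.⊤ ⊓ D) possible
2. Hence a : (∃r.⊤ ⊓ D): not entailed.

No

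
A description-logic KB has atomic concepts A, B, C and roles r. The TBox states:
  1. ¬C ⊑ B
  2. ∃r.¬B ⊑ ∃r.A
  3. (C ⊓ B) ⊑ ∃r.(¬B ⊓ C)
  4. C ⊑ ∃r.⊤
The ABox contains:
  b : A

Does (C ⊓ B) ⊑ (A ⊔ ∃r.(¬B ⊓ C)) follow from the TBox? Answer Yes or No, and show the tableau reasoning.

Yes

1. (C ⊓ B) ⊑ (A ⊔ ∃r.(¬B ⊓ C))  ⇔  ((C ⊓ B) ⊓ (¬A ⊓ ∀r.(B ⊔ ¬C))) unsat w.r.t. T
   all branches close; clash {C, ¬C} at an ∃-successor
2. Hence (C ⊓ B) ⊑ (A ⊔ ∃r.(¬B ⊓ C)): entailed.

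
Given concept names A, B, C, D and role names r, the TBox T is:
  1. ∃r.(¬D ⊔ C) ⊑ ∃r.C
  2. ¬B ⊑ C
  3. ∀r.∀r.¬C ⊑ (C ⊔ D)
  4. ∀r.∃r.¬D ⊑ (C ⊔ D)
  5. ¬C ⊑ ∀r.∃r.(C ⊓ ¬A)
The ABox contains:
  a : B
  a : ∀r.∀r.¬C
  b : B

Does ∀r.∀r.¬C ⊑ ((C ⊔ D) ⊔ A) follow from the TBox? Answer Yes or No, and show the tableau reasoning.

1. ∀r.∀r.¬C ⊑ ((C ⊔ D) ⊔ A)  ⇔  (∀r.∀r.¬C ⊓ ((¬C ⊓ ¬D) ⊓ ¬A)) unsat w.r.t. T
   all branches close; clash {C, ¬C} at x₀
2. Hence ∀r.∀r.¬C ⊑ ((C ⊔ D) ⊔ A): entailed.

Yes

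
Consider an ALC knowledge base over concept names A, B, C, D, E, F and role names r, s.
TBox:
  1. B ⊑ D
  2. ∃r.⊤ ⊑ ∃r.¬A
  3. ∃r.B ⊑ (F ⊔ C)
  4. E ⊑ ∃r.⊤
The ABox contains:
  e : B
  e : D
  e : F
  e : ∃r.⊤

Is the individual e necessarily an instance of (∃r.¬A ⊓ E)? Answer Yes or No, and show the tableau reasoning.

1. e : (∃r.¬A ⊓ E)?  L(e) = {B, D, F, ∃r.⊤} ∪ {(∀r.A ⊔ ¬E)}
   apply at e: ∃r.⊤⊑∃r.¬A
   open: L(e) ⊇ {B, D, F, ¬E, ∀r.¬B, …} (+ ∃-successors) — e ∉ (∃r.¬A ⊓ E) possible
2. Hence e : (∃r.¬A ⊓ E): not entailed.

No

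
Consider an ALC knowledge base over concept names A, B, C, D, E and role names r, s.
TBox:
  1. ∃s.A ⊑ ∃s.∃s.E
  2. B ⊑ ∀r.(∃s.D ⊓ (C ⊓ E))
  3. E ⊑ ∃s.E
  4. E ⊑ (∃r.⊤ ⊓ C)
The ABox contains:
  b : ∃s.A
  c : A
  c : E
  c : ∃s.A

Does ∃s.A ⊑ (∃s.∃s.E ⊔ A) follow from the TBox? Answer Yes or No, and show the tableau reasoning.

1. ∃s.A ⊑ (∃s.∃s.E ⊔ A)  ⇔  (∃s.A ⊓ (∀s.∀s.¬E ⊓ ¬A)) unsat w.r.t. T
   all branches close; clash {E, ¬E} at an ∃-successor
2. Hence ∃s.A ⊑ (∃s.∃s.E ⊔ A): entailed.

Yes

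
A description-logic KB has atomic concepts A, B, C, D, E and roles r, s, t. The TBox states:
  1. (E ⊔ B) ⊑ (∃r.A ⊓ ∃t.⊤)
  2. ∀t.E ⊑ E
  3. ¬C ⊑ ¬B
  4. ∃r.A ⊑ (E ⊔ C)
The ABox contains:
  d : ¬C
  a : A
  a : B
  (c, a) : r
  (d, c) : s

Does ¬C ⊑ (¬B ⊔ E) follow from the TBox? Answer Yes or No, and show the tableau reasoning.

Yes

1. ¬C ⊑ (¬B ⊔ E)  ⇔  (¬C ⊓ (B ⊓ ¬E)) unsat w.r.t. T
   all branches close; clash {B, ¬B} at x₀
2. Hence ¬C ⊑ (¬B ⊔ E): entailed.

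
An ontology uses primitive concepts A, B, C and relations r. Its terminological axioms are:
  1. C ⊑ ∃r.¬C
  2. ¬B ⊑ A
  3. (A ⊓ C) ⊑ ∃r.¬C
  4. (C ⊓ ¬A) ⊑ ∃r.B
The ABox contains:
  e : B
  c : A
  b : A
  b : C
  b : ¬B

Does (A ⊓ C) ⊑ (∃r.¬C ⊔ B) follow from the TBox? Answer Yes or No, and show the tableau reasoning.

Yes

1. (A ⊓ C) ⊑ (∃r.¬C ⊔ B)  ⇔  ((A ⊓ C) ⊓ (∀r.C ⊓ ¬B)) unsat w.r.t. T
   all branches close; clash {C, ¬C} at an ∃-successor
2. Hence (A ⊓ C) ⊑ (∃r.¬C ⊔ B): entailed.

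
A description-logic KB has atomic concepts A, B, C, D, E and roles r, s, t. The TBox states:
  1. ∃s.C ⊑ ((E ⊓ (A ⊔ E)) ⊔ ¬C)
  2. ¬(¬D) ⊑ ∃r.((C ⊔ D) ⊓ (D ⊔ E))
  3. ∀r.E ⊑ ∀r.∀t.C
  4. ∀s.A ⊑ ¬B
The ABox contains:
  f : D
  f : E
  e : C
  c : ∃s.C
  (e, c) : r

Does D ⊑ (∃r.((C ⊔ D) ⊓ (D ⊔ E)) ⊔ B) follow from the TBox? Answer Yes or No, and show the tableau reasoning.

Yes

1. D ⊑ (∃r.((C ⊔ D) ⊓ (D ⊔ E)) ⊔ B)  ⇔  (D ⊓ (∀r.((¬C ⊓ ¬D) ⊔ (¬D ⊓ ¬E)) ⊓ ¬B)) unsat w.r.t. T
   all branches close; clash {D, ¬D} at an ∃-successor
2. Hence D ⊑ (∃r.((C ⊔ D) ⊓ (D ⊔ E)) ⊔ B): entailed.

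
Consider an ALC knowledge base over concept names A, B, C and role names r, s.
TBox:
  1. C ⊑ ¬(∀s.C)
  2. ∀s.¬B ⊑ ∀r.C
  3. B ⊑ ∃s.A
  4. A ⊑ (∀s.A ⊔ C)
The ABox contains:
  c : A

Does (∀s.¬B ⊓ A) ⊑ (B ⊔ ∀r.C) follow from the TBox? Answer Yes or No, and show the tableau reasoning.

Yes

1. (∀s.¬B ⊓ A) ⊑ (B ⊔ ∀r.C)  ⇔  ((∀s.¬B ⊓ A) ⊓ (¬B ⊓ ∃r.¬C)) unsat w.r.t. T
   all branches close; clash {C, ¬C} at an ∃-successor
2. Hence (∀s.¬B ⊓ A) ⊑ (B ⊔ ∀r.C): entailed.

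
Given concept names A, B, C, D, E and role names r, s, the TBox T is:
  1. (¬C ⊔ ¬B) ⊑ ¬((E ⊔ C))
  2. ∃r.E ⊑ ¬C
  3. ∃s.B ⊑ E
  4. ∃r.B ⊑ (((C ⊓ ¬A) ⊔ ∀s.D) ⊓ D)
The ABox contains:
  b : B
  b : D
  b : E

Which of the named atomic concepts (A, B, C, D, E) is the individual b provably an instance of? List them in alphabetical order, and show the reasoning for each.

1. b : A?  L(b) = {B, D, E} ∪ {¬A}
   open: L(b) ⊇ {B, C, D, E, ¬A, …} — b ∉ A possible
2. b : B?  L(b) = {B, D, E} ∪ {¬B}
   clash {B, ¬B} at b — b ∈ B
3. b : C?  L(b) = {B, D, E} ∪ {¬C}
   clash {E, ¬E} at b — b ∈ C
4. b : D?  L(b) = {B, D, E} ∪ {¬D}
   clash {D, ¬D} at b — b ∈ D
5. b : E?  L(b) = {B, D, E} ∪ {¬E}
   clash {E, ¬E} at b — b ∈ E
6. Entailed for b: {B, C, D, E}

{B, C, D, E}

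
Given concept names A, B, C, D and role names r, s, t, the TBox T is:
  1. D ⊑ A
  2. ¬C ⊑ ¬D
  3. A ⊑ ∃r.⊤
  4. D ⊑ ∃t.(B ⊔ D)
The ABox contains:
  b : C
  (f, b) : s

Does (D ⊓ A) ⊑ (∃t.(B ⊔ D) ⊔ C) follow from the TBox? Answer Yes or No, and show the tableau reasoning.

Yes

1. (D ⊓ A) ⊑ (∃t.(B ⊔ D) ⊔ C)  ⇔  ((D ⊓ A) ⊓ (∀t.(¬B ⊓ ¬D) ⊓ ¬C)) unsat w.r.t. T
   all branches close; clash {D, ¬D} at x₀
2. Hence (D ⊓ A) ⊑ (∃t.(B ⊔ D) ⊔ C): entailed.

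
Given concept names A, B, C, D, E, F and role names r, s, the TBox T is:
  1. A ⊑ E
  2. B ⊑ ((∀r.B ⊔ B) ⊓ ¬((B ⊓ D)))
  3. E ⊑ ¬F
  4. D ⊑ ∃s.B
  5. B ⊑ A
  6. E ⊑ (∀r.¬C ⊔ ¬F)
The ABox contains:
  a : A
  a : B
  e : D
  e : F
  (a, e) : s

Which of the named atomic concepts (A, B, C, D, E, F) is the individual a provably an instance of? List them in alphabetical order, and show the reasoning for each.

1. a : A?  L(a) = {A, B} ∪ {¬A}
   clash {A, ¬A} at a — a ∈ A
2. a : B?  L(a) = {A, B} ∪ {¬B}
   clash {B, ¬B} at a — a ∈ B
3. a : C?  L(a) = {A, B} ∪ {¬C}
   apply at a: A⊑E; B⊑((∀r.B ⊔ B) ⊓ ¬((B ⊓ D)))
   open: L(a) ⊇ {A, B, E, ¬C, ¬D, …} — a ∉ C possible
4. a : D?  L(a) = {A, B} ∪ {¬D}
   apply at a: A⊑E; B⊑((∀r.B ⊔ B) ⊓ ¬((B ⊓ D)))
   open: L(a) ⊇ {A, B, E, ¬D, ¬F} — a ∉ D possible
5. a : E?  L(a) = {A, B} ∪ {¬E}
   clash {E, ¬E} at a — a ∈ E
6. a : F?  L(a) = {A, B} ∪ {¬F}
   apply at a: A⊑E; B⊑((∀r.B ⊔ B) ⊓ ¬((B ⊓ D)))
   open: L(a) ⊇ {A, B, E, ¬D, ¬F} — a ∉ F possible
7. Entailed for a: {A, B, E}

{A, B, E}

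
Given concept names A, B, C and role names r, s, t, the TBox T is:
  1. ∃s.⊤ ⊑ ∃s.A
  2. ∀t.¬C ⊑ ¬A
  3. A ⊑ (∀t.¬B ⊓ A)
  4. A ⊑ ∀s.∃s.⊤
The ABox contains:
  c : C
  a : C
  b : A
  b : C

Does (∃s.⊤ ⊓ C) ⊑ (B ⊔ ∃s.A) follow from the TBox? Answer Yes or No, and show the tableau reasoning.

1. (∃s.⊤ ⊓ C) ⊑ (B ⊔ ∃s.A)  ⇔  ((∃s.⊤ ⊓ C) ⊓ (¬B ⊓ ∀s.¬A)) unsat w.r.t. T
   all branches close; clash {A, ¬A} at an ∃-successor
2. Hence (∃s.⊤ ⊓ C) ⊑ (B ⊔ ∃s.A): entailed.

Yes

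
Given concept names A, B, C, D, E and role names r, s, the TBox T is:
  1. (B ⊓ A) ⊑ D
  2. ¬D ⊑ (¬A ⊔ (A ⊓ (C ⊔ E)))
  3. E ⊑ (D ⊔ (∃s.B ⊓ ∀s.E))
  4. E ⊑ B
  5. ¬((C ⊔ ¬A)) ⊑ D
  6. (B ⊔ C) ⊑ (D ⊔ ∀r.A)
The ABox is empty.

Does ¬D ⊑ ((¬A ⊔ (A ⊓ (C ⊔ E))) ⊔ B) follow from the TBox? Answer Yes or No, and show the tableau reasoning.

Yes

1. ¬D ⊑ ((¬A ⊔ (A ⊓ (C ⊔ E))) ⊔ B)  ⇔  (¬D ⊓ ((A ⊓ (¬A ⊔ (¬C ⊓ ¬E))) ⊓ ¬B)) unsat w.r.t. T
   all branches close; clash {B, ¬B} at x₀
2. Hence ¬D ⊑ ((¬A ⊔ (A ⊓ (C ⊔ E))) ⊔ B): entailed.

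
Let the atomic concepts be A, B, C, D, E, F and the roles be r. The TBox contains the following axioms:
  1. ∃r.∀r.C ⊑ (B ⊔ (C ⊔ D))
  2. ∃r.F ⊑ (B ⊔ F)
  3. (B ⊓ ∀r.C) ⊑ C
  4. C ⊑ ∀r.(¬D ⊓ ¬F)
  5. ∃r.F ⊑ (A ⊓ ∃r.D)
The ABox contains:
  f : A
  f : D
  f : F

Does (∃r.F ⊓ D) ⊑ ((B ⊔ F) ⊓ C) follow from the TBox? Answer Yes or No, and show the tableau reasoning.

1. (∃r.F ⊓ D) ⊑ ((B ⊔ F) ⊓ C)  ⇔  ((∃r.F ⊓ D) ⊓ ((¬B ⊓ ¬F) ⊔ ¬C)) unsat w.r.t. T
   apply at x₀: ∃r.F⊑(B ⊔ F); ∃r.F⊑(A ⊓ ∃r.D)
   open: L(x₀) ⊇ {A, B, D, ¬C, ∀r.∃r.¬C, …} (+ ∃-successors)
2. Hence (∃r.F ⊓ D) ⊑ ((B ⊔ F) ⊓ C): not entailed.

No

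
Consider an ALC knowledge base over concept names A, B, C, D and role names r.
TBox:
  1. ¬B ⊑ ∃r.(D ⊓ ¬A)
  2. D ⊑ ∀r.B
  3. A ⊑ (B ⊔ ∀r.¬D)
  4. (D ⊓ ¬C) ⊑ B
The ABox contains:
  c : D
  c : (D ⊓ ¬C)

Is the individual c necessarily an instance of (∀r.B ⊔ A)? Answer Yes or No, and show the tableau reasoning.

1. c : (∀r.B ⊔ A)?  L(c) = {D, (D ⊓ ¬C)} ∪ {(∃r.¬B ⊓ ¬A)}
   clash {B, ¬B} at an ∃-successor — c ∈ (∀r.B ⊔ A)
2. Hence c : (∀r.B ⊔ A): entailed.

Yes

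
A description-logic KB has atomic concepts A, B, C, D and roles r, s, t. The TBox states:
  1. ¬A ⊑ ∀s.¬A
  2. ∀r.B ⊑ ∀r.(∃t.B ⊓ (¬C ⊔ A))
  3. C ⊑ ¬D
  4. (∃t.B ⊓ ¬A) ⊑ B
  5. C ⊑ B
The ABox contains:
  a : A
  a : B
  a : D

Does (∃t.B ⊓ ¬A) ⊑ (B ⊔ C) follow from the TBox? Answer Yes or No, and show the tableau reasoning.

1. (∃t.B ⊓ ¬A) ⊑ (B ⊔ C)  ⇔  ((∃t.B ⊓ ¬A) ⊓ (¬B ⊓ ¬C)) unsat w.r.t. T
   all branches close; clash {B, ¬B} at x₀
2. Hence (∃t.B ⊓ ¬A) ⊑ (B ⊔ C): entailed.

Yes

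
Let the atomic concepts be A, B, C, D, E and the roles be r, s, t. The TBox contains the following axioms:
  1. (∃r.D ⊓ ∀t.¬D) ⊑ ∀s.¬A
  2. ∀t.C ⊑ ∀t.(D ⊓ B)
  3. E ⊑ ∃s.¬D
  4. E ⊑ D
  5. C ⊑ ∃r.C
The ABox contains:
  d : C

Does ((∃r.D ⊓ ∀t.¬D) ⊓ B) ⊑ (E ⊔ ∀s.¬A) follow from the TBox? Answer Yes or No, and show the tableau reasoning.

Yes

1. ((∃r.D ⊓ ∀t.¬D) ⊓ B) ⊑ (E ⊔ ∀s.¬A)  ⇔  (((∃r.D ⊓ ∀t.¬D) ⊓ B) ⊓ (¬E ⊓ ∃s.A)) unsat w.r.t. T
   all branches close; clash {A, ¬A} at an ∃-successor
2. Hence ((∃r.D ⊓ ∀t.¬D) ⊓ B) ⊑ (E ⊔ ∀s.¬A): entailed.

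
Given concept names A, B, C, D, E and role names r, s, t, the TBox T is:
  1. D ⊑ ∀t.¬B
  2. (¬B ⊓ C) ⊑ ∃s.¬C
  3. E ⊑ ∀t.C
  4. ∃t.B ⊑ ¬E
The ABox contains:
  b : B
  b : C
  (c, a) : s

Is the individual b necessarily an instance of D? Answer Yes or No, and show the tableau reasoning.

No

1. b : D?  L(b) = {B, C} ∪ {¬D}
   open: L(b) ⊇ {B, C, ¬D, ¬E} — b ∉ D possible
2. Hence b : D: not entailed.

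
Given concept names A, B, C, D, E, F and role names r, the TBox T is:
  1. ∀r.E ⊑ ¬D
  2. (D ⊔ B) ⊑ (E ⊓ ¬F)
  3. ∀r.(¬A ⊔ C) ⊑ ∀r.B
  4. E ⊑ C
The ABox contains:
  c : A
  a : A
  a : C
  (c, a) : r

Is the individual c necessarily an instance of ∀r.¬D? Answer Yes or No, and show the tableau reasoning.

No

1. c : ∀r.¬D?  L(c) = {A} ∪ {∃r.D}
   open: L(c) ⊇ {A, ¬B, ¬D, ¬E, ∃r.(A ⊓ ¬C), …} (+ ∃-successors) — c ∉ ∀r.¬D possible
2. Hence c : ∀r.¬D: not entailed.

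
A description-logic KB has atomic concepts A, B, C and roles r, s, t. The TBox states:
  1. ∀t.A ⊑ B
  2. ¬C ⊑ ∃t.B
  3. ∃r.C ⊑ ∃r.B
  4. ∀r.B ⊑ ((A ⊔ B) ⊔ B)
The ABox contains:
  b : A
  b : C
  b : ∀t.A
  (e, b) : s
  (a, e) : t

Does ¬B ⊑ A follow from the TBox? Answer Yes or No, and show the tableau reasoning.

No

1. ¬B ⊑ A  ⇔  (¬B ⊓ ¬A) unsat w.r.t. T
   open: L(x₀) ⊇ {C, ¬A, ¬B, ∀r.¬C, ∃r.¬B, …} (+ ∃-successors)
2. Hence ¬B ⊑ A: not entailed.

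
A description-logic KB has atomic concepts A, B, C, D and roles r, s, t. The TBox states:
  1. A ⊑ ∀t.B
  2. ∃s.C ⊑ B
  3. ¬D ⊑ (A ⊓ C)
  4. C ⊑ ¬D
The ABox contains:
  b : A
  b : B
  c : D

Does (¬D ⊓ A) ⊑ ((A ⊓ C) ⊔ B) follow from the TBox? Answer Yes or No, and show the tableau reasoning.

1. (¬D ⊓ A) ⊑ ((A ⊓ C) ⊔ B)  ⇔  ((¬D ⊓ A) ⊓ ((¬A ⊔ ¬C) ⊓ ¬B)) unsat w.r.t. T
   all branches close; clash {C, ¬C} at x₀
2. Hence (¬D ⊓ A) ⊑ ((A ⊓ C) ⊔ B): entailed.

Yes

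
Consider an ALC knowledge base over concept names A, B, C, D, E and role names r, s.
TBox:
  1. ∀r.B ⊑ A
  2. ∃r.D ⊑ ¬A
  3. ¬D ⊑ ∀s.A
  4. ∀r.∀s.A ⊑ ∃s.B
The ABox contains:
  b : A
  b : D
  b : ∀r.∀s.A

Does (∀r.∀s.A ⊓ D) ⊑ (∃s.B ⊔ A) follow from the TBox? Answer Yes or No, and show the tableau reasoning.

Yes

1. (∀r.∀s.A ⊓ D) ⊑ (∃s.B ⊔ A)  ⇔  ((∀r.∀s.A ⊓ D) ⊓ (∀s.¬B ⊓ ¬A)) unsat w.r.t. T
   all branches close; clash {A, ¬A} at x₀
2. Hence (∀r.∀s.A ⊓ D) ⊑ (∃s.B ⊔ A): entailed.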